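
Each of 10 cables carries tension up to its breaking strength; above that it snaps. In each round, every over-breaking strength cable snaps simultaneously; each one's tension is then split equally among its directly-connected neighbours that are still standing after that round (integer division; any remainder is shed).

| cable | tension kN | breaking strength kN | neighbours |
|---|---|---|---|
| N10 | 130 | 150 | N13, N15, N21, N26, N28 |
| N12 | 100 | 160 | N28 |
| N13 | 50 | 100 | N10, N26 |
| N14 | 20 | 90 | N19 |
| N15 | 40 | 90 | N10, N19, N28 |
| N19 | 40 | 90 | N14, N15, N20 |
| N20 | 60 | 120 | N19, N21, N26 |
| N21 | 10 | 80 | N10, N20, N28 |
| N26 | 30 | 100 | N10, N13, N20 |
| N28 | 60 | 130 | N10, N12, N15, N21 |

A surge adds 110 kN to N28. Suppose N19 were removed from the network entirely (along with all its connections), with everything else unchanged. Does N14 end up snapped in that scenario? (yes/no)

With N19 removed:
Round 1 — N28 at 170 > 130. N28 snaps.
  N28 sheds 170 kN to N10, N12, N15, N21: 42 each (2 lost).
    N10: 130+42 = 172 > 150
    N12: 100+42 = 142 ≤ 160
    N15: 40+42 = 82 ≤ 90
    N21: 10+42 = 52 ≤ 80
Round 2 — N10 snaps.
  N10 sheds 172 kN to N13, N15, N21, N26: 43 each.
    N13: 50+43 = 93 ≤ 100
    N15: 82+43 = 125 > 90
    N21: 52+43 = 95 > 80
    N26: 30+43 = 73 ≤ 100
Round 3 — N15, N21 snap.
  N15 sheds 125 kN: no online neighbours, lost.
  N21 sheds 95 kN to N20: 95 each.
    N20: 60+95 = 155 > 120
Round 4 — N20 snaps.
  N20 sheds 155 kN to N26: 155 each.
    N26: 73+155 = 228 > 100
Round 5 — N26 snaps.
  N26 sheds 228 kN to N13: 228 each.
    N13: 93+228 = 321 > 100
Round 6 — N13 snaps.
  N13 sheds 321 kN: no online neighbours, lost.
No further breaks.

no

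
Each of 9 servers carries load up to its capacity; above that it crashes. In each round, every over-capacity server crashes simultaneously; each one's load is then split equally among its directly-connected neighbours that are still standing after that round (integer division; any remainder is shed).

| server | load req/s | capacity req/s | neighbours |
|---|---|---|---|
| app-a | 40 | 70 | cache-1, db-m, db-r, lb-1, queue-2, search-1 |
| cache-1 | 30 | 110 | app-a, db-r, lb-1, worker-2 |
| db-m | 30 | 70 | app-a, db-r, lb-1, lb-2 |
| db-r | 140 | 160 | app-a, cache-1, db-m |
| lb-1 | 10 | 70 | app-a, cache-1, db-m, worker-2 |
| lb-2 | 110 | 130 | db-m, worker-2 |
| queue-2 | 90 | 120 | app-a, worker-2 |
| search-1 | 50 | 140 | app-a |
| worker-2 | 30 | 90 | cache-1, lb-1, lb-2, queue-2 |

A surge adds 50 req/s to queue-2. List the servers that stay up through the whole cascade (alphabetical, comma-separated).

search-1

Round 1 — queue-2 at 140 > 120. queue-2 crashes.
  queue-2 sheds 140 req/s to app-a, worker-2: 70 each.
    app-a: 40+70 = 110 > 70
    worker-2: 30+70 = 100 > 90
Round 2 — app-a, worker-2 crash.
  app-a sheds 110 req/s to cache-1, db-m, db-r, lb-1, search-1: 22 each.
    cache-1: 30+22 = 52 ≤ 110
    db-m: 30+22 = 52 ≤ 70
    db-r: 140+22 = 162 > 160
    lb-1: 10+22 = 32 ≤ 70
    search-1: 50+22 = 72 ≤ 140
  worker-2 sheds 100 req/s to cache-1, lb-1, lb-2: 33 each (1 lost).
    cache-1: 52+33 = 85 ≤ 110
    lb-1: 32+33 = 65 ≤ 70
    lb-2: 110+33 = 143 > 130
Round 3 — db-r, lb-2 crash.
  db-r sheds 162 req/s to cache-1, db-m: 81 each.
    cache-1: 85+81 = 166 > 110
    db-m: 52+81 = 133 > 70
  lb-2 sheds 143 req/s to db-m: 143 each.
    db-m: 133+143 = 276 > 70
Round 4 — cache-1, db-m crash.
  cache-1 sheds 166 req/s to lb-1: 166 each.
    lb-1: 65+166 = 231 > 70
  db-m sheds 276 req/s to lb-1: 276 each.
    lb-1: 231+276 = 507 > 70
Round 5 — lb-1 crashes.
  lb-1 sheds 507 req/s: no online neighbours, lost.
No further crashes.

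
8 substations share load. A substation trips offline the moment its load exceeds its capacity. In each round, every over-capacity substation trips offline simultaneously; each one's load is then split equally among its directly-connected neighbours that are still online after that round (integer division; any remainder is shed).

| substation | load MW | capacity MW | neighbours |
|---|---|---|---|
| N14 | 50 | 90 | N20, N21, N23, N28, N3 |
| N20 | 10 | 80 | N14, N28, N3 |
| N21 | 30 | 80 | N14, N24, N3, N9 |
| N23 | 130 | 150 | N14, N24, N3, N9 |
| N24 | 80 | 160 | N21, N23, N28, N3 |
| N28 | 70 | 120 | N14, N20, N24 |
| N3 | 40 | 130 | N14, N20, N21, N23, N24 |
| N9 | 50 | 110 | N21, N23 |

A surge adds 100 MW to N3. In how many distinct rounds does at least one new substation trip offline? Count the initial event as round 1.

Round 1 — N3 at 140 > 130. N3 trips offline.
  N3 sheds 140 MW to N14, N20, N21, N23, N24: 28 each.
    N14: 50+28 = 78 ≤ 90
    N20: 10+28 = 38 ≤ 80
    N21: 30+28 = 58 ≤ 80
    N23: 130+28 = 158 > 150
    N24: 80+28 = 108 ≤ 160
Round 2 — N23 trips offline.
  N23 sheds 158 MW to N14, N24, N9: 52 each (2 lost).
    N14: 78+52 = 130 > 90
    N24: 108+52 = 160 ≤ 160
    N9: 50+52 = 102 ≤ 110
Round 3 — N14 trips offline.
  N14 sheds 130 MW to N20, N21, N28: 43 each (1 lost).
    N20: 38+43 = 81 > 80
    N21: 58+43 = 101 > 80
    N28: 70+43 = 113 ≤ 120
Round 4 — N20, N21 trip offline.
  N20 sheds 81 MW to N28: 81 each.
    N28: 113+81 = 194 > 120
  N21 sheds 101 MW to N24, N9: 50 each (1 lost).
    N24: 160+50 = 210 > 160
    N9: 102+50 = 152 > 110
Round 5 — N24, N28, N9 trip offline.
  N24 sheds 210 MW: no online neighbours, lost.
  N28 sheds 194 MW: no online neighbours, lost.
  N9 sheds 152 MW: no online neighbours, lost.
No further trips.

5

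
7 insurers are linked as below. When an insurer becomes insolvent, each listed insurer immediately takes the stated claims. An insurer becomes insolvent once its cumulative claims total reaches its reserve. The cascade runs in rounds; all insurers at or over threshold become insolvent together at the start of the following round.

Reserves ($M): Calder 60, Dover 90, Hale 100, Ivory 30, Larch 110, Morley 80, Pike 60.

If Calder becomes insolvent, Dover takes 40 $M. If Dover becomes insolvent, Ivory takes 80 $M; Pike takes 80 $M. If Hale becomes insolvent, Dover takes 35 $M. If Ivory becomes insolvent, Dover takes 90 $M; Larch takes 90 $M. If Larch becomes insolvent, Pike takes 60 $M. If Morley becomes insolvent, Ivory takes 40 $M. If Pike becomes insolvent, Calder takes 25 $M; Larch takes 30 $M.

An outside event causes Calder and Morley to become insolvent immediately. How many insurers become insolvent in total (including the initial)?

6

Round 1 — Calder, Morley become insolvent (initial).
  Dover: +40 → 40 < 90
  Ivory: +40 → 40 ≥ 30
Round 2 — Ivory becomes insolvent.
  Dover: +90 → 130 ≥ 90
  Larch: +90 → 90 < 110
Round 3 — Dover becomes insolvent.
  Pike: +80 → 80 ≥ 60
Round 4 — Pike becomes insolvent.
  Larch: +30 → 120 ≥ 110
Round 5 — Larch becomes insolvent.
No further insolvencies.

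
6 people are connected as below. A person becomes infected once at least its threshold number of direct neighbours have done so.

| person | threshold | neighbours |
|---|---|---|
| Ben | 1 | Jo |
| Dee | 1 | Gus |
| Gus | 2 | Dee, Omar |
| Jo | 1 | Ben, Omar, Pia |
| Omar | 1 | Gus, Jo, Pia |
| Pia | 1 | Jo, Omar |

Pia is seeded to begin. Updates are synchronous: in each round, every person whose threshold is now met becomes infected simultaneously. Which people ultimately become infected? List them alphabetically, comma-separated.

Ben, Jo, Omar, Pia

Round 1 — Pia becomes infected (initial).
Round 2 — checking thresholds:
  Jo: 1 of 3 neighbours ≥ 1, becomes infected.
  Omar: 1 of 3 neighbours ≥ 1, becomes infected.
Round 3 — checking thresholds:
  Ben: 1 of 1 neighbours ≥ 1, becomes infected.
  Gus: 1 of 2 neighbours < 2, below threshold.
Round 4 — no new infections; cascade stops.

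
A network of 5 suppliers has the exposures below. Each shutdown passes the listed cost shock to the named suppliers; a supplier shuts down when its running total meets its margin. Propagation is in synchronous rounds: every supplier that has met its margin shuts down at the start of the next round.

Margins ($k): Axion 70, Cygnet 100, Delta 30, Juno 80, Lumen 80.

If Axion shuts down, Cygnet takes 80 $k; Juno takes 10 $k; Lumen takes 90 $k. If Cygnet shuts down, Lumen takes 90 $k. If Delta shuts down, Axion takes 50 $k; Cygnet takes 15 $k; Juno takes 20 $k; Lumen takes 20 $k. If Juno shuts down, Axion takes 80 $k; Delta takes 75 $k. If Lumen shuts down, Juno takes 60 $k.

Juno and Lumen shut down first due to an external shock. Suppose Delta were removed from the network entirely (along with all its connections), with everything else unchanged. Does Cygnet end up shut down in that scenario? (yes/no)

no

With Delta removed:
Round 1 — Juno, Lumen shut down (initial).
  Axion: +80 → 80 ≥ 70
Round 2 — Axion shuts down.
  Cygnet: +80 → 80 < 100
No further shutdowns.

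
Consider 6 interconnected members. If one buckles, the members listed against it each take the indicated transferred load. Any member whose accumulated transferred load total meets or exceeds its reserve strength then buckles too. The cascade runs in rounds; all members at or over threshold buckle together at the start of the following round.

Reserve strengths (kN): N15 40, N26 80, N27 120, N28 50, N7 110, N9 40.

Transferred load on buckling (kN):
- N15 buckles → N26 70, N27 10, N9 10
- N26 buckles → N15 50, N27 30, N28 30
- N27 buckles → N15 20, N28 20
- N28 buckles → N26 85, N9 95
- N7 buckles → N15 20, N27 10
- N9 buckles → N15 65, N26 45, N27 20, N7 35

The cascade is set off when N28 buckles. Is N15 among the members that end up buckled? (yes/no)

yes

Round 1 — N28 buckles (initial).
  N26: +85 → 85 ≥ 80
  N9: +95 → 95 ≥ 40
Round 2 — N26, N9 buckle.
  N15: +50+65 → 115 ≥ 40
  N27: +30+20 → 50 < 120
  N7: +35 → 35 < 110
Round 3 — N15 buckles.
  N27: +10 → 60 < 120
No further bucklings.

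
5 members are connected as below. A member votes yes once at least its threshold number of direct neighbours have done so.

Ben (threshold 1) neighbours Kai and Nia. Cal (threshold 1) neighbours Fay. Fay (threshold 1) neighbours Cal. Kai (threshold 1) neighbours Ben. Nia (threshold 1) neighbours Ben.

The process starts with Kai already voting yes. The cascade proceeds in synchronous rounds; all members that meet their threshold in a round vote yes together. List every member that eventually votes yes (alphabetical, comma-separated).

Round 1 — Kai votes yes (initial).
Round 2 — checking thresholds:
  Ben: 1 of 2 neighbours ≥ 1, votes yes.
Round 3 — checking thresholds:
  Nia: 1 of 1 neighbours ≥ 1, votes yes.
Round 4 — no new yes votes; cascade stops.

Ben, Kai, Nia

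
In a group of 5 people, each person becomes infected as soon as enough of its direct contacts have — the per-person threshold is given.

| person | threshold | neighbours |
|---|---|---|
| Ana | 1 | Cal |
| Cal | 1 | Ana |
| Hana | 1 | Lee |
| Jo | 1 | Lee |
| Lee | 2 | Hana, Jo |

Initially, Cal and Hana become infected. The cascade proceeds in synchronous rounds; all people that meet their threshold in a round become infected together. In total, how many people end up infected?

Round 1 — Cal, Hana become infected (initial).
Round 2 — checking thresholds:
  Ana: 1 of 1 neighbours ≥ 1, becomes infected.
  Lee: 1 of 2 neighbours < 2, holds.
Round 3 — no new infections; cascade stops.

3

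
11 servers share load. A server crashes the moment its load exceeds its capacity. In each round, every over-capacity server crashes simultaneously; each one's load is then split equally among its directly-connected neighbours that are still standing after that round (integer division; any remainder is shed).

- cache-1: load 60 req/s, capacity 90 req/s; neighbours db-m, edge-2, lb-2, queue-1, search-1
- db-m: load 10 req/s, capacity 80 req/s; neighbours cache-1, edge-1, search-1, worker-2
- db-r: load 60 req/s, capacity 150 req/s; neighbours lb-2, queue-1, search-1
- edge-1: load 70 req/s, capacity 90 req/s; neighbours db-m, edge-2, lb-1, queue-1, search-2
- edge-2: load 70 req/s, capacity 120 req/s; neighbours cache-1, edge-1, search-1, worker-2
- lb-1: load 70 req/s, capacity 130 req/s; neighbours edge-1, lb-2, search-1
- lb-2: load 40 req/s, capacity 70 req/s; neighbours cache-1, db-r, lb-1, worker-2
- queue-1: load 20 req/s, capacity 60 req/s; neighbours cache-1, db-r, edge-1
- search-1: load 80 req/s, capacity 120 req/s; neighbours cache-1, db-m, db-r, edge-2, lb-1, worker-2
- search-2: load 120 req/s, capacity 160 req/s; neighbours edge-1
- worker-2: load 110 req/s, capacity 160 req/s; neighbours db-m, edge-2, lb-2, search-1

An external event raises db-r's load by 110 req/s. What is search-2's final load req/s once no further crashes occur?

147

Round 1 — db-r at 170 > 150. db-r crashes.
  db-r sheds 170 req/s to lb-2, queue-1, search-1: 56 each (2 lost).
    lb-2: 40+56 = 96 > 70
    queue-1: 20+56 = 76 > 60
    search-1: 80+56 = 136 > 120
Round 2 — lb-2, queue-1, search-1 crash.
  lb-2 sheds 96 req/s to cache-1, lb-1, worker-2: 32 each.
    cache-1: 60+32 = 92 > 90
    lb-1: 70+32 = 102 ≤ 130
    worker-2: 110+32 = 142 ≤ 160
  queue-1 sheds 76 req/s to cache-1, edge-1: 38 each.
    cache-1: 92+38 = 130 > 90
    edge-1: 70+38 = 108 > 90
  search-1 sheds 136 req/s to cache-1, db-m, edge-2, lb-1, worker-2: 27 each (1 lost).
    cache-1: 130+27 = 157 > 90
    db-m: 10+27 = 37 ≤ 80
    edge-2: 70+27 = 97 ≤ 120
    lb-1: 102+27 = 129 ≤ 130
    worker-2: 142+27 = 169 > 160
Round 3 — cache-1, edge-1, worker-2 crash.
  cache-1 sheds 157 req/s to db-m, edge-2: 78 each (1 lost).
    db-m: 37+78 = 115 > 80
    edge-2: 97+78 = 175 > 120
  edge-1 sheds 108 req/s to db-m, edge-2, lb-1, search-2: 27 each.
    db-m: 115+27 = 142 > 80
    edge-2: 175+27 = 202 > 120
    lb-1: 129+27 = 156 > 130
    search-2: 120+27 = 147 ≤ 160
  worker-2 sheds 169 req/s to db-m, edge-2: 84 each (1 lost).
    db-m: 142+84 = 226 > 80
    edge-2: 202+84 = 286 > 120
Round 4 — db-m, edge-2, lb-1 crash.
  db-m sheds 226 req/s: no online neighbours, lost.
  edge-2 sheds 286 req/s: no online neighbours, lost.
  lb-1 sheds 156 req/s: no online neighbours, lost.
No further crashes.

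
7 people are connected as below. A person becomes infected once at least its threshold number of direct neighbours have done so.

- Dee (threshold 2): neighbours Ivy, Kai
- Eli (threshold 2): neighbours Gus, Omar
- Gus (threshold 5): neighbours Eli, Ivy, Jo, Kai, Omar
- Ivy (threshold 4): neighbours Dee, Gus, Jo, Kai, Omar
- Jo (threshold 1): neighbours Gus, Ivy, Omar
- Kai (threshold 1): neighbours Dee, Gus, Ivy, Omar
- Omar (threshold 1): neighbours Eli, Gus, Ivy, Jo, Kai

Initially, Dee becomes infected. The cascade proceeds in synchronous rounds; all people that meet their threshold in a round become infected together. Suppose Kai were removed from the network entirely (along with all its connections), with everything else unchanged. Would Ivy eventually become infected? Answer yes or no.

no

With Kai removed:
Round 1 — Dee becomes infected (initial).
Round 2 — no new infections; cascade stops.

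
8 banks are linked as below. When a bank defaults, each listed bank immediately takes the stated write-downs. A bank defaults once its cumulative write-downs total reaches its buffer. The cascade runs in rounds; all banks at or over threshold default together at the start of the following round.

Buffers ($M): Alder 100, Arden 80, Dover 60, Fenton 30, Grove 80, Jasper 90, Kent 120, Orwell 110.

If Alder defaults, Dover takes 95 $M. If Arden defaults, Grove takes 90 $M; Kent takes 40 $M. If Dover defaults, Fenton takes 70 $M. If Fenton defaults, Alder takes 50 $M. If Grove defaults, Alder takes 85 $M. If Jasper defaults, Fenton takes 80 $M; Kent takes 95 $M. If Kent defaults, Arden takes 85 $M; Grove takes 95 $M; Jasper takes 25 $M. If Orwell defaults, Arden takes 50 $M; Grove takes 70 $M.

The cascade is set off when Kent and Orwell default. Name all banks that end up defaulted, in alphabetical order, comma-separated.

Arden, Grove, Kent, Orwell

Round 1 — Kent, Orwell default (initial).
  Arden: +85+50 → 135 ≥ 80
  Grove: +95+70 → 165 ≥ 80
  Jasper: +25 → 25 < 90
Round 2 — Arden, Grove default.
  Alder: +85 → 85 < 100
No further defaults.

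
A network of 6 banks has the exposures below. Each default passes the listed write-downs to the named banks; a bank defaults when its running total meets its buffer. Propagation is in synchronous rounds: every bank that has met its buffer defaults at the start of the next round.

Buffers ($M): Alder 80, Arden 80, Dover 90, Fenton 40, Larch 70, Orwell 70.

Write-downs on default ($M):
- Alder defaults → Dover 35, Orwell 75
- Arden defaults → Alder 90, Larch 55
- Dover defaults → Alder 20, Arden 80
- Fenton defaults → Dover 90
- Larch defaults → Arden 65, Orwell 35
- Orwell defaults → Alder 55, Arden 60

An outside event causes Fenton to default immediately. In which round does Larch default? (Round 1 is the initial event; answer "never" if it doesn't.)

Round 1 — Fenton defaults (initial).
  Dover: +90 → 90 ≥ 90
Round 2 — Dover defaults.
  Alder: +20 → 20 < 80
  Arden: +80 → 80 ≥ 80
Round 3 — Arden defaults.
  Alder: +90 → 110 ≥ 80
  Larch: +55 → 55 < 70
Round 4 — Alder defaults.
  Orwell: +75 → 75 ≥ 70
Round 5 — Orwell defaults.
No further defaults.

never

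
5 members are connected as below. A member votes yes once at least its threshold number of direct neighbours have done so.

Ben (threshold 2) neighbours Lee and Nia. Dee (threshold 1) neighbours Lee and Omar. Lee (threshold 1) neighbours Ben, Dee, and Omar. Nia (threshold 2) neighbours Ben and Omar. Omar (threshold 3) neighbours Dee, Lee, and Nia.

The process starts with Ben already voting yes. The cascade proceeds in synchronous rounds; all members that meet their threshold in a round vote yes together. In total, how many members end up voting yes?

Round 1 — Ben votes yes (initial).
Round 2 — checking thresholds:
  Lee: 1 of 3 neighbours ≥ 1, votes yes.
  Nia: 1 of 2 neighbours < 2, holds.
Round 3 — checking thresholds:
  Dee: 1 of 2 neighbours ≥ 1, votes yes.
  Nia: 1 of 2 neighbours < 2, holds.
  Omar: 1 of 3 neighbours < 3, holds.
Round 4 — no new yes votes; cascade stops.

3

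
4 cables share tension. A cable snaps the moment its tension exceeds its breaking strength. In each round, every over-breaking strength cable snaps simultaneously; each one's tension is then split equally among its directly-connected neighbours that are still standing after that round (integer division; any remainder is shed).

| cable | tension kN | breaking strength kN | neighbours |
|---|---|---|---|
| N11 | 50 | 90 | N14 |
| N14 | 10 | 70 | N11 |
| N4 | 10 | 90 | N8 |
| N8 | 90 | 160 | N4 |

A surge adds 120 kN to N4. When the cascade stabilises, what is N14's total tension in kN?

10

Round 1 — N4 at 130 > 90. N4 snaps.
  N4 sheds 130 kN to N8: 130 each.
    N8: 90+130 = 220 > 160
Round 2 — N8 snaps.
  N8 sheds 220 kN: no online neighbours, lost.
No further breaks.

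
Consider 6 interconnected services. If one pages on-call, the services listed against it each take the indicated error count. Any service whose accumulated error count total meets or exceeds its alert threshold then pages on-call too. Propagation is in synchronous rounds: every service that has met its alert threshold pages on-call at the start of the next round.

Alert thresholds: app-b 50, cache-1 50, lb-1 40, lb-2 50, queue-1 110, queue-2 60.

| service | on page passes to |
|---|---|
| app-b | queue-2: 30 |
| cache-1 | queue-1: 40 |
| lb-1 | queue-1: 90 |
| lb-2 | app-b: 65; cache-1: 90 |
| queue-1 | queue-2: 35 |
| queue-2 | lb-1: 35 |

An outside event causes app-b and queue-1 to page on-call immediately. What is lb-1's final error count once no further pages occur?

Round 1 — app-b, queue-1 page on-call (initial).
  queue-2: +30+35 → 65 ≥ 60
Round 2 — queue-2 pages on-call.
  lb-1: +35 → 35 < 40
No further pages.

35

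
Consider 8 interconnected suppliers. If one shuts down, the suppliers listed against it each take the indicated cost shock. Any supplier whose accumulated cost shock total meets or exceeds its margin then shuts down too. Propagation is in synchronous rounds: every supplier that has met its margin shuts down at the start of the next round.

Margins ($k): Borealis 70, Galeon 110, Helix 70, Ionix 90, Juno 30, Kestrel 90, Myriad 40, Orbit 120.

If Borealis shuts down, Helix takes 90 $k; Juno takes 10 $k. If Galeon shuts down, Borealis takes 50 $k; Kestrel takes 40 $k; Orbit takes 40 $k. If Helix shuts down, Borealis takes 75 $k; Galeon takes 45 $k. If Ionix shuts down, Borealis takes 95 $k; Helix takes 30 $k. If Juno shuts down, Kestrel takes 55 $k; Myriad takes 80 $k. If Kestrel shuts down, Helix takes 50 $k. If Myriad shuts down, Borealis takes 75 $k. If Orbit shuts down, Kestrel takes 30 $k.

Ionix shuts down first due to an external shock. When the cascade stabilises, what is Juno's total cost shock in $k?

Round 1 — Ionix shuts down (initial).
  Borealis: +95 → 95 ≥ 70
  Helix: +30 → 30 < 70
Round 2 — Borealis shuts down.
  Helix: +90 → 120 ≥ 70
  Juno: +10 → 10 < 30
Round 3 — Helix shuts down.
  Galeon: +45 → 45 < 110
No further shutdowns.

10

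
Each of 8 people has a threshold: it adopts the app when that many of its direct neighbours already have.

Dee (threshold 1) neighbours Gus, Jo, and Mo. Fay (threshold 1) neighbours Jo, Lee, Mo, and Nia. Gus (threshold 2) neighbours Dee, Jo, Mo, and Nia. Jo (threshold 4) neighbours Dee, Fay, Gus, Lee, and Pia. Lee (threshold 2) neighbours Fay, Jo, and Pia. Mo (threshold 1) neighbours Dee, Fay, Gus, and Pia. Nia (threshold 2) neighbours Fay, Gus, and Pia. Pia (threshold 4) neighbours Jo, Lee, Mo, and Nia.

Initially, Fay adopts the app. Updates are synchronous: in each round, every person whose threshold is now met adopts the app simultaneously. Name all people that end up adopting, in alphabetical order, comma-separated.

Round 1 — Fay adopts the app (initial).
Round 2 — checking thresholds:
  Jo: 1 of 5 neighbours < 4, below threshold.
  Lee: 1 of 3 neighbours < 2, below threshold.
  Mo: 1 of 4 neighbours ≥ 1, adopts the app.
  Nia: 1 of 3 neighbours < 2, below threshold.
Round 3 — checking thresholds:
  Dee: 1 of 3 neighbours ≥ 1, adopts the app.
  Gus: 1 of 4 neighbours < 2, below threshold.
  Jo: 1 of 5 neighbours < 4, below threshold.
  Lee: 1 of 3 neighbours < 2, below threshold.
  Nia: 1 of 3 neighbours < 2, below threshold.
  Pia: 1 of 4 neighbours < 4, below threshold.
Round 4 — checking thresholds:
  Gus: 2 of 4 neighbours ≥ 2, adopts the app.
  Jo: 2 of 5 neighbours < 4, below threshold.
  Lee: 1 of 3 neighbours < 2, below threshold.
  Nia: 1 of 3 neighbours < 2, below threshold.
  Pia: 1 of 4 neighbours < 4, below threshold.
Round 5 — checking thresholds:
  Jo: 3 of 5 neighbours < 4, below threshold.
  Lee: 1 of 3 neighbours < 2, below threshold.
  Nia: 2 of 3 neighbours ≥ 2, adopts the app.
  Pia: 1 of 4 neighbours < 4, below threshold.
Round 6 — no new adoptions; cascade stops.

Dee, Fay, Gus, Mo, Nia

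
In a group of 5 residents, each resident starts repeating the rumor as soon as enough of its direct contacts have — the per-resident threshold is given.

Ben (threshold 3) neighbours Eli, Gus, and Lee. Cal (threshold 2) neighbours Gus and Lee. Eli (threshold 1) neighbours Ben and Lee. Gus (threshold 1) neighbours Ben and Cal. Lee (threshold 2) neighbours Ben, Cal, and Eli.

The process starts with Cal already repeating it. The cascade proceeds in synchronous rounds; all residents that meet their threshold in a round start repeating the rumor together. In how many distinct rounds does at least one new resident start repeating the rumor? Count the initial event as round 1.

2

Round 1 — Cal starts repeating the rumor (initial).
Round 2 — checking thresholds:
  Gus: 1 of 2 neighbours ≥ 1, starts repeating the rumor.
  Lee: 1 of 3 neighbours < 2, not yet.
Round 3 — no new spreads; cascade stops.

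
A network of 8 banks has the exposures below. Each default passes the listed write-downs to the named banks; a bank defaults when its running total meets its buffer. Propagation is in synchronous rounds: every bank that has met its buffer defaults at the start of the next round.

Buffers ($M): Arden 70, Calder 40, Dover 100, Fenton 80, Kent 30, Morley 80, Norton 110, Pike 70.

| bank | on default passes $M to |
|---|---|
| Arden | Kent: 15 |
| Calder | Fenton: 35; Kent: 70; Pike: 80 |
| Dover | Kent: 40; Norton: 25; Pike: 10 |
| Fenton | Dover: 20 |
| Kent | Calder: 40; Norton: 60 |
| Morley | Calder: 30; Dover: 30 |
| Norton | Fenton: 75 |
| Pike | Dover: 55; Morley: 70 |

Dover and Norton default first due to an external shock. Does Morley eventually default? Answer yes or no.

no

Round 1 — Dover, Norton default (initial).
  Fenton: +75 → 75 < 80
  Kent: +40 → 40 ≥ 30
  Pike: +10 → 10 < 70
Round 2 — Kent defaults.
  Calder: +40 → 40 ≥ 40
Round 3 — Calder defaults.
  Fenton: +35 → 110 ≥ 80
  Pike: +80 → 90 ≥ 70
Round 4 — Fenton, Pike default.
  Morley: +70 → 70 < 80
No further defaults.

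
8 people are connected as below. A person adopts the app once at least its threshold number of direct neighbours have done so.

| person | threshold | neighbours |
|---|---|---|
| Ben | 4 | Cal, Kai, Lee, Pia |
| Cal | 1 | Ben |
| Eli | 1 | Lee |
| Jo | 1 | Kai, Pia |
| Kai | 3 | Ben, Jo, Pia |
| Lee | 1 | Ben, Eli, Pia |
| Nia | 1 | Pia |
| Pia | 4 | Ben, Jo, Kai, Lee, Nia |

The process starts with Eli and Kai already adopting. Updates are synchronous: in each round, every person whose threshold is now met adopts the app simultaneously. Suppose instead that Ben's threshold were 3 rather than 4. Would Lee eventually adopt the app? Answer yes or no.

yes

With Ben's threshold at 3:
Round 1 — Eli, Kai adopt the app (initial).
Round 2 — checking thresholds:
  Ben: 1 of 4 neighbours < 3, holds.
  Jo: 1 of 2 neighbours ≥ 1, adopts the app.
  Lee: 1 of 3 neighbours ≥ 1, adopts the app.
  Pia: 1 of 5 neighbours < 4, holds.
Round 3 — no new adoptions; cascade stops.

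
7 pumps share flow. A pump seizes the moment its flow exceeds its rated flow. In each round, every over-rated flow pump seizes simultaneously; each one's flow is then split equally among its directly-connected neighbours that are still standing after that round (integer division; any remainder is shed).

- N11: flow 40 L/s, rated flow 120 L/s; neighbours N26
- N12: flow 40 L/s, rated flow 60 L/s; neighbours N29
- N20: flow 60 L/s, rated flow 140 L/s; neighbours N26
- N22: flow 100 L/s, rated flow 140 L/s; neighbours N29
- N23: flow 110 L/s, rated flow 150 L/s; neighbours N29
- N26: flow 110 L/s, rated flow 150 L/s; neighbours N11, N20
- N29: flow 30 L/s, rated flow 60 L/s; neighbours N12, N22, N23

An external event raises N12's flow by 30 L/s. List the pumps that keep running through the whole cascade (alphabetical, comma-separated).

Round 1 — N12 at 70 > 60. N12 seizes.
  N12 sheds 70 L/s to N29: 70 each.
    N29: 30+70 = 100 > 60
Round 2 — N29 seizes.
  N29 sheds 100 L/s to N22, N23: 50 each.
    N22: 100+50 = 150 > 140
    N23: 110+50 = 160 > 150
Round 3 — N22, N23 seize.
  N22 sheds 150 L/s: no online neighbours, lost.
  N23 sheds 160 L/s: no online neighbours, lost.
No further seizures.

N11, N20, N26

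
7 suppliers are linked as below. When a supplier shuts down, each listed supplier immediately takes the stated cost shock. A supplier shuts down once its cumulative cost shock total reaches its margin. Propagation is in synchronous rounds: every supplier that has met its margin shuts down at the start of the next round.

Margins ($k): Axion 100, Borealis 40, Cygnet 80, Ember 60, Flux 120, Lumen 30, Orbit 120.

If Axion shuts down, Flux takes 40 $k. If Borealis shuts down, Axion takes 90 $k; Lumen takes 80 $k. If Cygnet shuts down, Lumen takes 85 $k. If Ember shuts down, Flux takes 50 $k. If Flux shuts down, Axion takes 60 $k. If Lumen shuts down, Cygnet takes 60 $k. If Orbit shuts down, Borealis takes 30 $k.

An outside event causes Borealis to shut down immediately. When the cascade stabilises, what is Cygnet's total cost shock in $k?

Round 1 — Borealis shuts down (initial).
  Axion: +90 → 90 < 100
  Lumen: +80 → 80 ≥ 30
Round 2 — Lumen shuts down.
  Cygnet: +60 → 60 < 80
No further shutdowns.

60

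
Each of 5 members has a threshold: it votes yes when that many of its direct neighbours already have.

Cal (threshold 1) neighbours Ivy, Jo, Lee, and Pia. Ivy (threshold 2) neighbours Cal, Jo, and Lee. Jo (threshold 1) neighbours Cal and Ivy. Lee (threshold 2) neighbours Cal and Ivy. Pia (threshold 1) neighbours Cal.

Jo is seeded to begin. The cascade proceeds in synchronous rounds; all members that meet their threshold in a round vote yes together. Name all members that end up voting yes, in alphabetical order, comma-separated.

Cal, Ivy, Jo, Lee, Pia

Round 1 — Jo votes yes (initial).
Round 2 — checking thresholds:
  Cal: 1 of 4 neighbours ≥ 1, votes yes.
  Ivy: 1 of 3 neighbours < 2, not yet.
Round 3 — checking thresholds:
  Ivy: 2 of 3 neighbours ≥ 2, votes yes.
  Lee: 1 of 2 neighbours < 2, not yet.
  Pia: 1 of 1 neighbours ≥ 1, votes yes.
Round 4 — checking thresholds:
  Lee: 2 of 2 neighbours ≥ 2, votes yes.
Round 5 — no new yes votes; cascade stops.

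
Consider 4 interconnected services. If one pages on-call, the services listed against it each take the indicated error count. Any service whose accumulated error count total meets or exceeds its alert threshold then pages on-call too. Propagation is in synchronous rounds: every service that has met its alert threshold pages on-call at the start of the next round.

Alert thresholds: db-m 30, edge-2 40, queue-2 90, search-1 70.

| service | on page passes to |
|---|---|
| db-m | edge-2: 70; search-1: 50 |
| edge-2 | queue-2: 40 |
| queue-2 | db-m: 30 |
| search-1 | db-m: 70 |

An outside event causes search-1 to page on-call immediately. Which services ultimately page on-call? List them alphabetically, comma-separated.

Round 1 — search-1 pages on-call (initial).
  db-m: +70 → 70 ≥ 30
Round 2 — db-m pages on-call.
  edge-2: +70 → 70 ≥ 40
Round 3 — edge-2 pages on-call.
  queue-2: +40 → 40 < 90
No further pages.

db-m, edge-2, search-1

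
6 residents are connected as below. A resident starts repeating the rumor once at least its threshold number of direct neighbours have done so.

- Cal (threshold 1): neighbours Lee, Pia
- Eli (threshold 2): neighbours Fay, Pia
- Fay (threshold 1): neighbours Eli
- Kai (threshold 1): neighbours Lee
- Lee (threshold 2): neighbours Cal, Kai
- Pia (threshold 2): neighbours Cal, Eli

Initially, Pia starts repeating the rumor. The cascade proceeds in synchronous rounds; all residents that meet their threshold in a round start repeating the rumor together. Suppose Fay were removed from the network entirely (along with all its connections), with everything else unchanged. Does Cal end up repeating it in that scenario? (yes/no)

yes

With Fay removed:
Round 1 — Pia starts repeating the rumor (initial).
Round 2 — checking thresholds:
  Cal: 1 of 2 neighbours ≥ 1, starts repeating the rumor.
  Eli: 1 of 1 neighbours < 2, holds.
Round 3 — no new spreads; cascade stops.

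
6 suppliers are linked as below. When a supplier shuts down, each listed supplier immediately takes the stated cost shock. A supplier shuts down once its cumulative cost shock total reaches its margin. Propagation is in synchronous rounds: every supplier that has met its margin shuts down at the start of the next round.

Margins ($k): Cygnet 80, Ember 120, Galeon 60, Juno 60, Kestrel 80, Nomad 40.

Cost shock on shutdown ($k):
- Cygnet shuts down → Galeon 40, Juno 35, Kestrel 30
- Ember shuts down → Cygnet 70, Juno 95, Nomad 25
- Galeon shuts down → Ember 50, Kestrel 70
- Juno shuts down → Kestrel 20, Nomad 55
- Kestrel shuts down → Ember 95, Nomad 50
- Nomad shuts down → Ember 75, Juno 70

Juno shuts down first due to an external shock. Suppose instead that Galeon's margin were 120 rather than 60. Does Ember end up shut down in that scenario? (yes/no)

no

With Galeon's margin at 120:
Round 1 — Juno shuts down (initial).
  Kestrel: +20 → 20 < 80
  Nomad: +55 → 55 ≥ 40
Round 2 — Nomad shuts down.
  Ember: +75 → 75 < 120
No further shutdowns.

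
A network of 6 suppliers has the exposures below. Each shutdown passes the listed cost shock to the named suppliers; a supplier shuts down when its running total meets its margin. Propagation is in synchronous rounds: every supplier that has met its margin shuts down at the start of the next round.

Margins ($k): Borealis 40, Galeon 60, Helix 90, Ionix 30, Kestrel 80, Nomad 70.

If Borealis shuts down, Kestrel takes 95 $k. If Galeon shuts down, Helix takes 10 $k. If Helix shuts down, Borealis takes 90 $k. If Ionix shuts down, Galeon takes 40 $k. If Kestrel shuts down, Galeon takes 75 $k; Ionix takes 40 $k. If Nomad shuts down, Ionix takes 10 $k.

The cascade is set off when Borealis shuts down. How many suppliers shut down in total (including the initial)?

4

Round 1 — Borealis shuts down (initial).
  Kestrel: +95 → 95 ≥ 80
Round 2 — Kestrel shuts down.
  Galeon: +75 → 75 ≥ 60
  Ionix: +40 → 40 ≥ 30
Round 3 — Galeon, Ionix shut down.
  Helix: +10 → 10 < 90
No further shutdowns.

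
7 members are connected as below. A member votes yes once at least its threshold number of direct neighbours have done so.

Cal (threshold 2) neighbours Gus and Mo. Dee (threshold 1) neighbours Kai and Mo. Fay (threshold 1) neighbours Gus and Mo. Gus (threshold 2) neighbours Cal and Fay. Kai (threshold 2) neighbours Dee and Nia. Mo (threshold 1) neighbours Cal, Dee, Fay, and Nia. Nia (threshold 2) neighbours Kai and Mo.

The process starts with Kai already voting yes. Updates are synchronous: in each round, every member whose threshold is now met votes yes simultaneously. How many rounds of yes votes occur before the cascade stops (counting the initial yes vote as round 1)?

4

Round 1 — Kai votes yes (initial).
Round 2 — checking thresholds:
  Dee: 1 of 2 neighbours ≥ 1, votes yes.
  Nia: 1 of 2 neighbours < 2, holds.
Round 3 — checking thresholds:
  Mo: 1 of 4 neighbours ≥ 1, votes yes.
  Nia: 1 of 2 neighbours < 2, holds.
Round 4 — checking thresholds:
  Cal: 1 of 2 neighbours < 2, holds.
  Fay: 1 of 2 neighbours ≥ 1, votes yes.
  Nia: 2 of 2 neighbours ≥ 2, votes yes.
Round 5 — no new yes votes; cascade stops.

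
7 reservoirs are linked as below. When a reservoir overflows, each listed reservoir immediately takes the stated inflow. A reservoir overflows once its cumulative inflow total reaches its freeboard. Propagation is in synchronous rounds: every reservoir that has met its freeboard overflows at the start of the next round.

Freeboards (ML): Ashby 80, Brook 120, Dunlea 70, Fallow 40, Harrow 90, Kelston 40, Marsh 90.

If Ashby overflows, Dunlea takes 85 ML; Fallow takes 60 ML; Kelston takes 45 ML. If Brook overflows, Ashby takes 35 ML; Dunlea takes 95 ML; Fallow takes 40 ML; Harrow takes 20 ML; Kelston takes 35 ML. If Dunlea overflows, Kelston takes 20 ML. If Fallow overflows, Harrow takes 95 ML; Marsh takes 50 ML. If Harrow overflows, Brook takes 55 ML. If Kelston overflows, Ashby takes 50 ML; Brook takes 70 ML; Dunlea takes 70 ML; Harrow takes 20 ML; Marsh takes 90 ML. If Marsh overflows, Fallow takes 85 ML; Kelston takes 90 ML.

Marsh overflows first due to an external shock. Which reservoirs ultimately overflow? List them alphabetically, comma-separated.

Ashby, Brook, Dunlea, Fallow, Harrow, Kelston, Marsh

Round 1 — Marsh overflows (initial).
  Fallow: +85 → 85 ≥ 40
  Kelston: +90 → 90 ≥ 40
Round 2 — Fallow, Kelston overflow.
  Ashby: +50 → 50 < 80
  Brook: +70 → 70 < 120
  Dunlea: +70 → 70 ≥ 70
  Harrow: +95+20 → 115 ≥ 90
Round 3 — Dunlea, Harrow overflow.
  Brook: +55 → 125 ≥ 120
Round 4 — Brook overflows.
  Ashby: +35 → 85 ≥ 80
Round 5 — Ashby overflows.
No further overflows.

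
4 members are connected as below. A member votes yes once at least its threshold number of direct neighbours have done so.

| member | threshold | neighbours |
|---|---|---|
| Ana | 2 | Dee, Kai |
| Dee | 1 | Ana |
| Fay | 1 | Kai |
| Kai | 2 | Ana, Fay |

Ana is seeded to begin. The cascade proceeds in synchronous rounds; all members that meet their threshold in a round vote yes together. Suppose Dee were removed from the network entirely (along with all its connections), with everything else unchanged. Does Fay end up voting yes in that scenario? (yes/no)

no

With Dee removed:
Round 1 — Ana votes yes (initial).
Round 2 — no new yes votes; cascade stops.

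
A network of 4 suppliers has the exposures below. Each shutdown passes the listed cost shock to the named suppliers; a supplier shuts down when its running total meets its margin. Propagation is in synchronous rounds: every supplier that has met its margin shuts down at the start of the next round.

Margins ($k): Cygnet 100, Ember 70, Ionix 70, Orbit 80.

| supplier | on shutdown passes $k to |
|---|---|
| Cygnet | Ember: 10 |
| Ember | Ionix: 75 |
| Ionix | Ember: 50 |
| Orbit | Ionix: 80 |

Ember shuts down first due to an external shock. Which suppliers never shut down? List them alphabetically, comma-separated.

Round 1 — Ember shuts down (initial).
  Ionix: +75 → 75 ≥ 70
Round 2 — Ionix shuts down.
No further shutdowns.

Cygnet, Orbit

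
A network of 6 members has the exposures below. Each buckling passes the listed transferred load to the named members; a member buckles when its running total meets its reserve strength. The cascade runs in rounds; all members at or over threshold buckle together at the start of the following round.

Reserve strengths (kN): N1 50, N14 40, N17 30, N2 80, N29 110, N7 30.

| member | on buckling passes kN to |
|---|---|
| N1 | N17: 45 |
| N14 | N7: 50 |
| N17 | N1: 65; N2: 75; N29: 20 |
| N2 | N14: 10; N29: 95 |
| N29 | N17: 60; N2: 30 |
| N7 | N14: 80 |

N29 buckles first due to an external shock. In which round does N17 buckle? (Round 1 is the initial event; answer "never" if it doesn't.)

2

Round 1 — N29 buckles (initial).
  N17: +60 → 60 ≥ 30
  N2: +30 → 30 < 80
Round 2 — N17 buckles.
  N1: +65 → 65 ≥ 50
  N2: +75 → 105 ≥ 80
Round 3 — N1, N2 buckle.
  N14: +10 → 10 < 40
No further bucklings.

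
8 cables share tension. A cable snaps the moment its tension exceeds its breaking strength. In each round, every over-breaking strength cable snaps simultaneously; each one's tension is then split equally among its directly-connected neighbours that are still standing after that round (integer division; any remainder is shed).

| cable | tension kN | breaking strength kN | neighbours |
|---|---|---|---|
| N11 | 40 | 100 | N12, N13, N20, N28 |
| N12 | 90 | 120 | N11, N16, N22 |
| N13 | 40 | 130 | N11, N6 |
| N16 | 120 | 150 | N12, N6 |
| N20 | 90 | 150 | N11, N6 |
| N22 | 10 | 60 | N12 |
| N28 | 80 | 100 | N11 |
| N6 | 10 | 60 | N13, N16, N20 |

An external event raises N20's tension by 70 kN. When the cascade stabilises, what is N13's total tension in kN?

125

Round 1 — N20 at 160 > 150. N20 snaps.
  N20 sheds 160 kN to N11, N6: 80 each.
    N11: 40+80 = 120 > 100
    N6: 10+80 = 90 > 60
Round 2 — N11, N6 snap.
  N11 sheds 120 kN to N12, N13, N28: 40 each.
    N12: 90+40 = 130 > 120
    N13: 40+40 = 80 ≤ 130
    N28: 80+40 = 120 > 100
  N6 sheds 90 kN to N13, N16: 45 each.
    N13: 80+45 = 125 ≤ 130
    N16: 120+45 = 165 > 150
Round 3 — N12, N16, N28 snap.
  N12 sheds 130 kN to N22: 130 each.
    N22: 10+130 = 140 > 60
  N16 sheds 165 kN: no online neighbours, lost.
  N28 sheds 120 kN: no online neighbours, lost.
Round 4 — N22 snaps.
  N22 sheds 140 kN: no online neighbours, lost.
No further breaks.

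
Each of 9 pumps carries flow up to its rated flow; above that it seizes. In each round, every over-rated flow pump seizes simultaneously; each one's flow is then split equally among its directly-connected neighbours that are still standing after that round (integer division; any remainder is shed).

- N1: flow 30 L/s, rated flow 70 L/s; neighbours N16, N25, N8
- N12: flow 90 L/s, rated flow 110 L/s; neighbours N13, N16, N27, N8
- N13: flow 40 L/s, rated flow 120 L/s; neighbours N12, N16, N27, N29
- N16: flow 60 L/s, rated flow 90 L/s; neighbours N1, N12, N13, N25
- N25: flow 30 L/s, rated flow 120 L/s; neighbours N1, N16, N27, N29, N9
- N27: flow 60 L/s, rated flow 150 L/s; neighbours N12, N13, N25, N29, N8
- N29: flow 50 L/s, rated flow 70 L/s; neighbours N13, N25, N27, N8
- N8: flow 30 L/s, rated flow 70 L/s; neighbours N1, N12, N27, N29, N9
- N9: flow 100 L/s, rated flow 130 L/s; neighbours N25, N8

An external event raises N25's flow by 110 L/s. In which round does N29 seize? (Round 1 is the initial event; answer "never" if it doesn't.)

Round 1 — N25 at 140 > 120. N25 seizes.
  N25 sheds 140 L/s to N1, N16, N27, N29, N9: 28 each.
    N1: 30+28 = 58 ≤ 70
    N16: 60+28 = 88 ≤ 90
    N27: 60+28 = 88 ≤ 150
    N29: 50+28 = 78 > 70
    N9: 100+28 = 128 ≤ 130
Round 2 — N29 seizes.
  N29 sheds 78 L/s to N13, N27, N8: 26 each.
    N13: 40+26 = 66 ≤ 120
    N27: 88+26 = 114 ≤ 150
    N8: 30+26 = 56 ≤ 70
No further seizures.

2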